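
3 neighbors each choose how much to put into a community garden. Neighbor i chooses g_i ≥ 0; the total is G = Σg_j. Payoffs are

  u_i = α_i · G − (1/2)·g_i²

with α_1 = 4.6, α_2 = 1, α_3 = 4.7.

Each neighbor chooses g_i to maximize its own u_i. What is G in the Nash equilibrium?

10.3

Neighbor i's FOC: ∂u_i/∂g_i = α_i − g_i = 0, so g_i* = α_i.
NE contributions = (4.6, 1, 4.7); G = 10.3.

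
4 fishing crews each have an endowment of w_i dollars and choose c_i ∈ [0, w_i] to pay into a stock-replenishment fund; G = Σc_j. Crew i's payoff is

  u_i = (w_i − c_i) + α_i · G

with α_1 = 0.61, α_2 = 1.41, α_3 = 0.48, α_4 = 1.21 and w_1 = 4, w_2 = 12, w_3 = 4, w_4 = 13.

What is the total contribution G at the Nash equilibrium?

25

∂u_i/∂c_i = α_i − 1, so crew i contributes w_i if α_i > 1, else 0.
α_i > 1 for i ∈ {2, 4}; NE contributions (0, 12, 0, 13), G = 25.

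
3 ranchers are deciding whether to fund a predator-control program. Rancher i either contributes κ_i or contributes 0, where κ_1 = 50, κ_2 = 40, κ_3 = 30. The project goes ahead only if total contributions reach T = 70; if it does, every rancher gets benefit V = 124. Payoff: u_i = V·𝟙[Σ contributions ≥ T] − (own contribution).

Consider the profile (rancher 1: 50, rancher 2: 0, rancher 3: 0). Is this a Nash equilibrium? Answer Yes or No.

No

Total = 50 < 70: not provided.
Rancher 1 (pledges 50, payoff -50): dropping to 0 → total 0, payoff 0. Profitable deviation.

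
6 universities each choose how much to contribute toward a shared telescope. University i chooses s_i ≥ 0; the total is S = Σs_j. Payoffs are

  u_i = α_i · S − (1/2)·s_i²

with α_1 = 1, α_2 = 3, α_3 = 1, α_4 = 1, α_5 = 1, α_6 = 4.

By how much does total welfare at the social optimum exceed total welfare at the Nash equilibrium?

University i's FOC: ∂u_i/∂s_i = α_i − s_i = 0, so s_i* = α_i.
NE contributions = (1, 3, 1, 1, 1, 4); S = 11.
W^NE = (Σα)·S − ½Σα_i² = 11² − ½·29 = 106.5.
Planner sets s_i = Σα_j = 11 for every i, so S^SO = 6·11 = 66.
W^SO = (Σα)·S^SO − ½·6·(Σα)² = (6/2)·11² = 363.
Deadweight loss = W^SO − W^NE = 256.5.

256.5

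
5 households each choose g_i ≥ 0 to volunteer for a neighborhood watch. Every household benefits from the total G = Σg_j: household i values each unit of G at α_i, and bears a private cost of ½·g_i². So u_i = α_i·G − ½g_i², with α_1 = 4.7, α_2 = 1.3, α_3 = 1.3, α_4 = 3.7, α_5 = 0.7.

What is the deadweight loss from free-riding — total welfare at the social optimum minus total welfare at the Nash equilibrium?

225.16

Household i's FOC: ∂u_i/∂g_i = α_i − g_i = 0, so g_i* = α_i.
NE contributions = (4.7, 1.3, 1.3, 3.7, 0.7); G = 11.7.
W^NE = (Σα)·G − ½Σα_i² = 11.7² − ½·39.65 = 117.065.
Planner sets g_i = Σα_j = 11.7 for every i, so G^SO = 5·11.7 = 58.5.
W^SO = (Σα)·G^SO − ½·5·(Σα)² = (5/2)·11.7² = 342.225.
Deadweight loss = W^SO − W^NE = 225.16.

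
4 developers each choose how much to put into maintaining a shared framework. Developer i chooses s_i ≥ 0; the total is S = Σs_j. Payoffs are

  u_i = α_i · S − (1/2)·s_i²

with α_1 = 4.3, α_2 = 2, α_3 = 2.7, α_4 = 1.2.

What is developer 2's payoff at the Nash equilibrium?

Developer i's FOC: ∂u_i/∂s_i = α_i − s_i = 0, so s_i* = α_i.
NE contributions = (4.3, 2, 2.7, 1.2); S = 10.2.
u_2 = α_2·S − ½·(s_2)² = 2·10.2 − ½·2² = 18.4.

18.4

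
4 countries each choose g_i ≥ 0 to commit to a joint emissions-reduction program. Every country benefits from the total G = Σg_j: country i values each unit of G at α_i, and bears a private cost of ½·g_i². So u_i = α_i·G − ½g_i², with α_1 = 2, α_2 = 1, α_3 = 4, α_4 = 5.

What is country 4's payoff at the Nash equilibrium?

Country i's FOC: ∂u_i/∂g_i = α_i − g_i = 0, so g_i* = α_i.
NE contributions = (2, 1, 4, 5); G = 12.
u_4 = α_4·G − ½·(g_4)² = 5·12 − ½·5² = 47.5.

47.5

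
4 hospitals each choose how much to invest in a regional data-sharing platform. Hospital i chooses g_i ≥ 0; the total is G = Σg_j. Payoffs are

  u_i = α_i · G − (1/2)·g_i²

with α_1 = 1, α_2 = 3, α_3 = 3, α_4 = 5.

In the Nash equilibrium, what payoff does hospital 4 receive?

Hospital i's FOC: ∂u_i/∂g_i = α_i − g_i = 0, so g_i* = α_i.
NE contributions = (1, 3, 3, 5); G = 12.
u_4 = α_4·G − ½·(g_4)² = 5·12 − ½·5² = 47.5.

47.5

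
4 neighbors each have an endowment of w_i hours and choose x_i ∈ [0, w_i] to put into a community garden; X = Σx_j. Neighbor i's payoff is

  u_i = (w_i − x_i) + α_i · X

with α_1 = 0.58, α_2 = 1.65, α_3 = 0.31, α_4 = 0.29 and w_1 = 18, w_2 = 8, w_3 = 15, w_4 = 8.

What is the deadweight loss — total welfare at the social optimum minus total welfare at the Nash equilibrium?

∂u_i/∂x_i = α_i − 1, so neighbor i contributes w_i if α_i > 1, else 0.
α_i > 1 for i ∈ {2}; NE contributions (0, 8, 0, 0), X = 8.
W^NE = Σw_i − X^NE + (Σα_i)·X^NE = 49 + 1.83·8 = 63.64.
Planner: ∂(Σu_j)/∂x_i = Σα_j − 1 = 1.83 > 0, so everyone contributes w_i; X^SO = 49, W^SO = 49 + 1.83·49 = 138.67.
Deadweight loss = 75.03.

75.03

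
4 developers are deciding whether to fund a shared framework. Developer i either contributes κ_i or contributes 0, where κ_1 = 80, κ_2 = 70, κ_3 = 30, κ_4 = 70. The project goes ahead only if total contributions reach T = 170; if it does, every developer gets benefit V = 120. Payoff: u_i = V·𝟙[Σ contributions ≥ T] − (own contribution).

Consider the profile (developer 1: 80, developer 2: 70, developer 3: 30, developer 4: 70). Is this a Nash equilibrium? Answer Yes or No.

Total = 250 ≥ 170: provided.
Developer 1 (pledges 80, payoff 40): dropping to 0 → total 170, payoff 120. Profitable deviation.

No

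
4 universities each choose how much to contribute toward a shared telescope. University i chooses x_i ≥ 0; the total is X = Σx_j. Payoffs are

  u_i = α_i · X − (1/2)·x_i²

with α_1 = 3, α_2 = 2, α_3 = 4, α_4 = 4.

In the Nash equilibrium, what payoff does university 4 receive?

44

University i's FOC: ∂u_i/∂x_i = α_i − x_i = 0, so x_i* = α_i.
NE contributions = (3, 2, 4, 4); X = 13.
u_4 = α_4·X − ½·(x_4)² = 4·13 − ½·4² = 44.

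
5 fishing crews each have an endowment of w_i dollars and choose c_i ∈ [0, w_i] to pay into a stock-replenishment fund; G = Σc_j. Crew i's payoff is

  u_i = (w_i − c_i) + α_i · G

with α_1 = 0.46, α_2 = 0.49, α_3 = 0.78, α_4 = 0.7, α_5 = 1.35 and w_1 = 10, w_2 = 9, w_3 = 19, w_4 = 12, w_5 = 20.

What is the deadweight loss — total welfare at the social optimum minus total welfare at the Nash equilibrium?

∂u_i/∂c_i = α_i − 1, so crew i contributes w_i if α_i > 1, else 0.
α_i > 1 for i ∈ {5}; NE contributions (0, 0, 0, 0, 20), G = 20.
W^NE = Σw_i − G^NE + (Σα_i)·G^NE = 70 + 2.78·20 = 125.6.
Planner: ∂(Σu_j)/∂c_i = Σα_j − 1 = 2.78 > 0, so everyone contributes w_i; G^SO = 70, W^SO = 70 + 2.78·70 = 264.6.
Deadweight loss = 139.

139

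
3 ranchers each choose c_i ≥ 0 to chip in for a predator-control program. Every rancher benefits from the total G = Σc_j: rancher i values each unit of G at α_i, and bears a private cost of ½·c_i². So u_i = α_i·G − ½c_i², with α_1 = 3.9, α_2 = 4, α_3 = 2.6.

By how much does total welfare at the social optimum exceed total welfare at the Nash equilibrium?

74.11

Rancher i's FOC: ∂u_i/∂c_i = α_i − c_i = 0, so c_i* = α_i.
NE contributions = (3.9, 4, 2.6); G = 10.5.
W^NE = (Σα)·G − ½Σα_i² = 10.5² − ½·37.97 = 91.265.
Planner sets c_i = Σα_j = 10.5 for every i, so G^SO = 3·10.5 = 31.5.
W^SO = (Σα)·G^SO − ½·3·(Σα)² = (3/2)·10.5² = 165.375.
Deadweight loss = W^SO − W^NE = 74.11.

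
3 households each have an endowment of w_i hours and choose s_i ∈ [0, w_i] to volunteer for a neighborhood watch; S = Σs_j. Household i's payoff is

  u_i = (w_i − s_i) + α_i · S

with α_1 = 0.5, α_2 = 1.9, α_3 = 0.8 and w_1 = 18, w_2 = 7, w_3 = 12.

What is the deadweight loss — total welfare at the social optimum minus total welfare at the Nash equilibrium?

∂u_i/∂s_i = α_i − 1, so household i contributes w_i if α_i > 1, else 0.
α_i > 1 for i ∈ {2}; NE contributions (0, 7, 0), S = 7.
W^NE = Σw_i − S^NE + (Σα_i)·S^NE = 37 + 2.2·7 = 52.4.
Planner: ∂(Σu_j)/∂s_i = Σα_j − 1 = 2.2 > 0, so everyone contributes w_i; S^SO = 37, W^SO = 37 + 2.2·37 = 118.4.
Deadweight loss = 66.

66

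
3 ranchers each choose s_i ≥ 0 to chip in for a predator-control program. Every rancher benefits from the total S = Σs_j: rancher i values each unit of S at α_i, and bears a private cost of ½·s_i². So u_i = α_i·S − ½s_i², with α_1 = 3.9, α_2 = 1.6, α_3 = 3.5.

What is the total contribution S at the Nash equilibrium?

Rancher i's FOC: ∂u_i/∂s_i = α_i − s_i = 0, so s_i* = α_i.
NE contributions = (3.9, 1.6, 3.5); S = 9.

9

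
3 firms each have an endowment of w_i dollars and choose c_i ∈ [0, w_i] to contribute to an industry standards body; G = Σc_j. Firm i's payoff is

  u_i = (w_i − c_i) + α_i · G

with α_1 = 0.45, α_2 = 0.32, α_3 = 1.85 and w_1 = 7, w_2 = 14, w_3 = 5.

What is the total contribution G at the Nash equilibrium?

5

∂u_i/∂c_i = α_i − 1, so firm i contributes w_i if α_i > 1, else 0.
α_i > 1 for i ∈ {3}; NE contributions (0, 0, 5), G = 5.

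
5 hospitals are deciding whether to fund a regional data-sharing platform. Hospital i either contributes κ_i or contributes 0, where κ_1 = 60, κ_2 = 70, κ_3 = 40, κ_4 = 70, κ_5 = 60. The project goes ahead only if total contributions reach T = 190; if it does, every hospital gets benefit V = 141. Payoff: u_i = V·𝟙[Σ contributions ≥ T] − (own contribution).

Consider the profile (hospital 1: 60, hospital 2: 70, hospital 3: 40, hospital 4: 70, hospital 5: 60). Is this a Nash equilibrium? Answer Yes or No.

Total = 300 ≥ 190: provided.
Hospital 1 (pledges 60, payoff 81): dropping to 0 → total 240, payoff 141. Profitable deviation.

No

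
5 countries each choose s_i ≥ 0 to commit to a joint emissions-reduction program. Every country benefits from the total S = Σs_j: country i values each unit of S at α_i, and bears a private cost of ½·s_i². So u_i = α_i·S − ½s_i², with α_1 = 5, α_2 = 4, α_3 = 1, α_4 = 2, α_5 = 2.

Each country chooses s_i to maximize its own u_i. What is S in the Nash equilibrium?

Country i's FOC: ∂u_i/∂s_i = α_i − s_i = 0, so s_i* = α_i.
NE contributions = (5, 4, 1, 2, 2); S = 14.

14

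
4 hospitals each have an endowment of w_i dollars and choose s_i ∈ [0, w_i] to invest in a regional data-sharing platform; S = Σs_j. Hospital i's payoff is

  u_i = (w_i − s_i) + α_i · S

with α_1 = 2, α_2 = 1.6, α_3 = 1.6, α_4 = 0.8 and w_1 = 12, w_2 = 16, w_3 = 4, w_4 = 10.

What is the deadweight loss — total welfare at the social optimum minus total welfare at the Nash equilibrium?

∂u_i/∂s_i = α_i − 1, so hospital i contributes w_i if α_i > 1, else 0.
α_i > 1 for i ∈ {1, 2, 3}; NE contributions (12, 16, 4, 0), S = 32.
W^NE = Σw_i − S^NE + (Σα_i)·S^NE = 42 + 5·32 = 202.
Planner: ∂(Σu_j)/∂s_i = Σα_j − 1 = 5 > 0, so everyone contributes w_i; S^SO = 42, W^SO = 42 + 5·42 = 252.
Deadweight loss = 50.

50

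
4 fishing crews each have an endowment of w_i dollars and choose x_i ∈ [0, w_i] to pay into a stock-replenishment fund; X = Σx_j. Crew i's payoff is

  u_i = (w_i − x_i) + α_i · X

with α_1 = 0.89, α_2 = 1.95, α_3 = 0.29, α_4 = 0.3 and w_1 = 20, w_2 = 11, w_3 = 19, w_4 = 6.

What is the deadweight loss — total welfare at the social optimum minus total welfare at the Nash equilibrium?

109.35

∂u_i/∂x_i = α_i − 1, so crew i contributes w_i if α_i > 1, else 0.
α_i > 1 for i ∈ {2}; NE contributions (0, 11, 0, 0), X = 11.
W^NE = Σw_i − X^NE + (Σα_i)·X^NE = 56 + 2.43·11 = 82.73.
Planner: ∂(Σu_j)/∂x_i = Σα_j − 1 = 2.43 > 0, so everyone contributes w_i; X^SO = 56, W^SO = 56 + 2.43·56 = 192.08.
Deadweight loss = 109.35.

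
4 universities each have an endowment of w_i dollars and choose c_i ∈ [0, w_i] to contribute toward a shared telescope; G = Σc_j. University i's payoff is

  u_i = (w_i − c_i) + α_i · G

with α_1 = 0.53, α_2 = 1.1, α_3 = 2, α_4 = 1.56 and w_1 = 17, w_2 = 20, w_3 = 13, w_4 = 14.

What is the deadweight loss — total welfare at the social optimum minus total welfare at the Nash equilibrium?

71.23

∂u_i/∂c_i = α_i − 1, so university i contributes w_i if α_i > 1, else 0.
α_i > 1 for i ∈ {2, 3, 4}; NE contributions (0, 20, 13, 14), G = 47.
W^NE = Σw_i − G^NE + (Σα_i)·G^NE = 64 + 4.19·47 = 260.93.
Planner: ∂(Σu_j)/∂c_i = Σα_j − 1 = 4.19 > 0, so everyone contributes w_i; G^SO = 64, W^SO = 64 + 4.19·64 = 332.16.
Deadweight loss = 71.23.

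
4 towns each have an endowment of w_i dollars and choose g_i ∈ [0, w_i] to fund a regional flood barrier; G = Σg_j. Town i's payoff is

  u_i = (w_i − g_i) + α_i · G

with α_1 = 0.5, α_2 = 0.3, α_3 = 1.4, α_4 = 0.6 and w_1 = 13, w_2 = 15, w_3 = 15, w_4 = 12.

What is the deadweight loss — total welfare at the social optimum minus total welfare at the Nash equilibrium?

∂u_i/∂g_i = α_i − 1, so town i contributes w_i if α_i > 1, else 0.
α_i > 1 for i ∈ {3}; NE contributions (0, 0, 15, 0), G = 15.
W^NE = Σw_i − G^NE + (Σα_i)·G^NE = 55 + 1.8·15 = 82.
Planner: ∂(Σu_j)/∂g_i = Σα_j − 1 = 1.8 > 0, so everyone contributes w_i; G^SO = 55, W^SO = 55 + 1.8·55 = 154.
Deadweight loss = 72.

72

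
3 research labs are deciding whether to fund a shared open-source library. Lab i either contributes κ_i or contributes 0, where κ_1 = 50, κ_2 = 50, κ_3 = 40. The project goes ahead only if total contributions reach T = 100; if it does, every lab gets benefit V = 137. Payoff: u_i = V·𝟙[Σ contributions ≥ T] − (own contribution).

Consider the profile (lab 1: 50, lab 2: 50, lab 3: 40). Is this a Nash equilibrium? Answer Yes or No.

No

Total = 140 ≥ 100: provided.
Lab 1 (pledges 50, payoff 87): dropping to 0 → total 90, payoff 0. No gain.
Lab 2 (pledges 50, payoff 87): dropping to 0 → total 90, payoff 0. No gain.
Lab 3 (pledges 40, payoff 97): dropping to 0 → total 100, payoff 137. Profitable deviation.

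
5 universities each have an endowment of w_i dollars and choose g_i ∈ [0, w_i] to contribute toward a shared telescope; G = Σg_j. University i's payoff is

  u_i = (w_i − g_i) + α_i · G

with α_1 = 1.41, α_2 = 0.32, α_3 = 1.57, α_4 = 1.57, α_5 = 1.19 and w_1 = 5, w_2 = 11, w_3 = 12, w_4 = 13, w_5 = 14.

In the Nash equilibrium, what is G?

∂u_i/∂g_i = α_i − 1, so university i contributes w_i if α_i > 1, else 0.
α_i > 1 for i ∈ {1, 3, 4, 5}; NE contributions (5, 0, 12, 13, 14), G = 44.

44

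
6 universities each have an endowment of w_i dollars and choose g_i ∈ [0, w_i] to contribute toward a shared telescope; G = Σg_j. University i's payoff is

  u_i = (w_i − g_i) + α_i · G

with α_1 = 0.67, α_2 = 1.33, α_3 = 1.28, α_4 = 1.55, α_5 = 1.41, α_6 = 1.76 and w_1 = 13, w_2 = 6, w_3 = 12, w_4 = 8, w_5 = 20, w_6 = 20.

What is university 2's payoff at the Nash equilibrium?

∂u_i/∂g_i = α_i − 1, so university i contributes w_i if α_i > 1, else 0.
α_i > 1 for i ∈ {2, 3, 4, 5, 6}; NE contributions (0, 6, 12, 8, 20, 20), G = 66.
u_2 = (6 − 6) + 1.33·66 = 87.78.

87.78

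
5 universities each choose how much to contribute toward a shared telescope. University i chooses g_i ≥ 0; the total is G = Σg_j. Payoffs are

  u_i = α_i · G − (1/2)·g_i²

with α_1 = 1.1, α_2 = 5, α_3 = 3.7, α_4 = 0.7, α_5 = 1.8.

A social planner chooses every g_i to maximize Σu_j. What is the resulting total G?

61.5

Planner FOC: ∂(Σu_j)/∂g_i = (Σα_j) − g_i = 0, so g_i^SO = Σα_j = 12.3 for every i; G^SO = 61.5.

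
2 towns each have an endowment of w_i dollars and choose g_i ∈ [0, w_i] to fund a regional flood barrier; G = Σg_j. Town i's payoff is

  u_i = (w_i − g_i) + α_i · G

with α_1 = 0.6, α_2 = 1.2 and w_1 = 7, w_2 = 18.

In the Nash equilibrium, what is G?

∂u_i/∂g_i = α_i − 1, so town i contributes w_i if α_i > 1, else 0.
α_i > 1 for i ∈ {2}; NE contributions (0, 18), G = 18.

18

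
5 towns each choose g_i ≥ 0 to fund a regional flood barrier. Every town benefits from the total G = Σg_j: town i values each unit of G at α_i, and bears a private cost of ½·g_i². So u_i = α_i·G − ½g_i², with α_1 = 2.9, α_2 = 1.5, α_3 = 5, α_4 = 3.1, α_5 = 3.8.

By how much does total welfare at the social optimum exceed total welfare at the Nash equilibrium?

428.39

Town i's FOC: ∂u_i/∂g_i = α_i − g_i = 0, so g_i* = α_i.
NE contributions = (2.9, 1.5, 5, 3.1, 3.8); G = 16.3.
W^NE = (Σα)·G − ½Σα_i² = 16.3² − ½·59.71 = 235.835.
Planner sets g_i = Σα_j = 16.3 for every i, so G^SO = 5·16.3 = 81.5.
W^SO = (Σα)·G^SO − ½·5·(Σα)² = (5/2)·16.3² = 664.225.
Deadweight loss = W^SO − W^NE = 428.39.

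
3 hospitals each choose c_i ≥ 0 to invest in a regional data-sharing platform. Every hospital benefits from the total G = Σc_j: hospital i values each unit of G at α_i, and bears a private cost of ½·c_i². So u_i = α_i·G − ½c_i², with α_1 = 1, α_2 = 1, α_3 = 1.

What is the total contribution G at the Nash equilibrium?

Hospital i's FOC: ∂u_i/∂c_i = α_i − c_i = 0, so c_i* = α_i.
NE contributions = (1, 1, 1); G = 3.

3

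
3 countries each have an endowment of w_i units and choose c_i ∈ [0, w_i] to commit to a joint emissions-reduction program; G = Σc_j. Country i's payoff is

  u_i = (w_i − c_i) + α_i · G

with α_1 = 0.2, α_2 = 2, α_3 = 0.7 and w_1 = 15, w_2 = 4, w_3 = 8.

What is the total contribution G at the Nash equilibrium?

∂u_i/∂c_i = α_i − 1, so country i contributes w_i if α_i > 1, else 0.
α_i > 1 for i ∈ {2}; NE contributions (0, 4, 0), G = 4.

4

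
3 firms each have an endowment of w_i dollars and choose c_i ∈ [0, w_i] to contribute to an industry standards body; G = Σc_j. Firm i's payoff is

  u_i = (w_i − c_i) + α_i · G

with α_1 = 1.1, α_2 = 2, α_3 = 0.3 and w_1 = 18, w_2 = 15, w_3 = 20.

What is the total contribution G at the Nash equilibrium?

∂u_i/∂c_i = α_i − 1, so firm i contributes w_i if α_i > 1, else 0.
α_i > 1 for i ∈ {1, 2}; NE contributions (18, 15, 0), G = 33.

33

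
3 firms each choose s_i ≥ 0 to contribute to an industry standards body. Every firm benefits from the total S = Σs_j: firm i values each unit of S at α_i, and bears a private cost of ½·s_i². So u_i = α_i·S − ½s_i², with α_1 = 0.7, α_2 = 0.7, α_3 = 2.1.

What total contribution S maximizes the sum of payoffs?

10.5

Planner FOC: ∂(Σu_j)/∂s_i = (Σα_j) − s_i = 0, so s_i^SO = Σα_j = 3.5 for every i; S^SO = 10.5.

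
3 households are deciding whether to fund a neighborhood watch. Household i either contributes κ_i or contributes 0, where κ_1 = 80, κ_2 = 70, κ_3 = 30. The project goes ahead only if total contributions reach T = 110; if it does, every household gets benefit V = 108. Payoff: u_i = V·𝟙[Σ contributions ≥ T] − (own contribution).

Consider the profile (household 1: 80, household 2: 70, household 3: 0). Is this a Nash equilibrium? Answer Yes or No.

Yes

Total = 150 ≥ 110: provided.
Household 1 (pledges 80, payoff 28): dropping to 0 → total 70, payoff 0. No gain.
Household 2 (pledges 70, payoff 38): dropping to 0 → total 80, payoff 0. No gain.
Household 3 (pledges 0, payoff 108): pledging 30 → total 180, payoff 78. No gain.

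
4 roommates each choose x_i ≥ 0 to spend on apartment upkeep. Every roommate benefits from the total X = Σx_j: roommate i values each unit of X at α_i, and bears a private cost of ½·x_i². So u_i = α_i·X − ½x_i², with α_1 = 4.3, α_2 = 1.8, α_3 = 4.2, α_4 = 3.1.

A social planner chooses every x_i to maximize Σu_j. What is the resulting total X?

Planner FOC: ∂(Σu_j)/∂x_i = (Σα_j) − x_i = 0, so x_i^SO = Σα_j = 13.4 for every i; X^SO = 53.6.

53.6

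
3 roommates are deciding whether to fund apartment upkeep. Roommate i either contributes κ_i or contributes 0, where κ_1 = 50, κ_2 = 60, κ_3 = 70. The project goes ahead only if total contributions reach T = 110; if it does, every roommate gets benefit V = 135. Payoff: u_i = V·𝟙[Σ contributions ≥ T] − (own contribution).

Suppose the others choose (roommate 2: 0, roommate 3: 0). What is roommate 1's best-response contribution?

Others' total = 0. Even contributing 50 gives 50 < 110: no benefit either way.
Best response: 0.

0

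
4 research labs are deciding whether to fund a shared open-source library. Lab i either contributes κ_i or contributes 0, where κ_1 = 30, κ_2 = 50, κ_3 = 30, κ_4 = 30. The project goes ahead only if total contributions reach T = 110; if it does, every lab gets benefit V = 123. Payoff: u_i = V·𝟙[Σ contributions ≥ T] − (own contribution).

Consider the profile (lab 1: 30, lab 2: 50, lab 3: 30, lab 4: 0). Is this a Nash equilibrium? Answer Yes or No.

Yes

Total = 110 ≥ 110: provided.
Lab 1 (pledges 30, payoff 93): dropping to 0 → total 80, payoff 0. No gain.
Lab 2 (pledges 50, payoff 73): dropping to 0 → total 60, payoff 0. No gain.
Lab 3 (pledges 30, payoff 93): dropping to 0 → total 80, payoff 0. No gain.
Lab 4 (pledges 0, payoff 123): pledging 30 → total 140, payoff 93. No gain.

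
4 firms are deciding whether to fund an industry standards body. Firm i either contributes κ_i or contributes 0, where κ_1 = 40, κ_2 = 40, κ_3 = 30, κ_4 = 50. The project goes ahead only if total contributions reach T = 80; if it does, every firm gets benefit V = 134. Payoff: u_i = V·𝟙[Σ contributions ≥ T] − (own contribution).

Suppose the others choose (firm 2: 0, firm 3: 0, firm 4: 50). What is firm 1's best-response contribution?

Others' total = 50. Contributing 40 brings total to 90 ≥ 80: gain V − κ_1 = 94.
Best response: 40.

40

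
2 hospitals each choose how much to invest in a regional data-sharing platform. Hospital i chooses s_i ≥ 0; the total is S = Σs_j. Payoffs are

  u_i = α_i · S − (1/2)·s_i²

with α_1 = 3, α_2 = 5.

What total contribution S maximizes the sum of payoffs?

16

Planner FOC: ∂(Σu_j)/∂s_i = (Σα_j) − s_i = 0, so s_i^SO = Σα_j = 8 for every i; S^SO = 16.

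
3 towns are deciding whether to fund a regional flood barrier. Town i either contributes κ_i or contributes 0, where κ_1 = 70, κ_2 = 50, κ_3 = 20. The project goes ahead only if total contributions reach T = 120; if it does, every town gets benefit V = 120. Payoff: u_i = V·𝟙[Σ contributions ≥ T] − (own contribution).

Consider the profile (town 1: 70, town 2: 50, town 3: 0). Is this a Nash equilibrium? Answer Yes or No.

Yes

Total = 120 ≥ 120: provided.
Town 1 (pledges 70, payoff 50): dropping to 0 → total 50, payoff 0. No gain.
Town 2 (pledges 50, payoff 70): dropping to 0 → total 70, payoff 0. No gain.
Town 3 (pledges 0, payoff 120): pledging 20 → total 140, payoff 100. No gain.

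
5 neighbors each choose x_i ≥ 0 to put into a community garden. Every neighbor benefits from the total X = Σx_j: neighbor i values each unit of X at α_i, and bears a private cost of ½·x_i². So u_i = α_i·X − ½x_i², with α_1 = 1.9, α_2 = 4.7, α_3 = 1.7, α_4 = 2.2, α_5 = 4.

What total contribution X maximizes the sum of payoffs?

72.5

Planner FOC: ∂(Σu_j)/∂x_i = (Σα_j) − x_i = 0, so x_i^SO = Σα_j = 14.5 for every i; X^SO = 72.5.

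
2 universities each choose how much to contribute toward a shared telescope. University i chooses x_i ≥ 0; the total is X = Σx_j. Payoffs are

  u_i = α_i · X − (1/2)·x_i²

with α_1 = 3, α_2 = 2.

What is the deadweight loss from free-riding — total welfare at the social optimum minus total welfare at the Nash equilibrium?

6.5

University i's FOC: ∂u_i/∂x_i = α_i − x_i = 0, so x_i* = α_i.
NE contributions = (3, 2); X = 5.
W^NE = (Σα)·X − ½Σα_i² = 5² − ½·13 = 18.5.
Planner sets x_i = Σα_j = 5 for every i, so X^SO = 2·5 = 10.
W^SO = (Σα)·X^SO − ½·2·(Σα)² = (2/2)·5² = 25.
Deadweight loss = W^SO − W^NE = 6.5.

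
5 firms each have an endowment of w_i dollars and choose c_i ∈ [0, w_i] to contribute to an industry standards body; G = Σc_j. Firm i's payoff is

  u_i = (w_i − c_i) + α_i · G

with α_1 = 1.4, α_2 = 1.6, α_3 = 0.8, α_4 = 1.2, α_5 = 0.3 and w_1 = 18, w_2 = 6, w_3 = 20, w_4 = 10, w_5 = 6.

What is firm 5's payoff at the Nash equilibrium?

16.2

∂u_i/∂c_i = α_i − 1, so firm i contributes w_i if α_i > 1, else 0.
α_i > 1 for i ∈ {1, 2, 4}; NE contributions (18, 6, 0, 10, 0), G = 34.
u_5 = (6 − 0) + 0.3·34 = 16.2.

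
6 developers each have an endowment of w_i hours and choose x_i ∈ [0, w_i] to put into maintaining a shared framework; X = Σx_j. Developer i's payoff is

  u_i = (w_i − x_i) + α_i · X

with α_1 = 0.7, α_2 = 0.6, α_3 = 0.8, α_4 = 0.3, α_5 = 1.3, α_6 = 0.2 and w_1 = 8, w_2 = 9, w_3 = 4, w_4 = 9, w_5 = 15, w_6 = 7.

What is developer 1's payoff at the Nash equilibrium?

∂u_i/∂x_i = α_i − 1, so developer i contributes w_i if α_i > 1, else 0.
α_i > 1 for i ∈ {5}; NE contributions (0, 0, 0, 0, 15, 0), X = 15.
u_1 = (8 − 0) + 0.7·15 = 18.5.

18.5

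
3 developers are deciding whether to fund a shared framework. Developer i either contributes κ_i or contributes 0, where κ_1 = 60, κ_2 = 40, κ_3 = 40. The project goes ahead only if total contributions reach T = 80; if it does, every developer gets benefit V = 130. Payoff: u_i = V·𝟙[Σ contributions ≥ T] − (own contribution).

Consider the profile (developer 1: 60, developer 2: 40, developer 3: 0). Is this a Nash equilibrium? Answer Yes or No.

Yes

Total = 100 ≥ 80: provided.
Developer 1 (pledges 60, payoff 70): dropping to 0 → total 40, payoff 0. No gain.
Developer 2 (pledges 40, payoff 90): dropping to 0 → total 60, payoff 0. No gain.
Developer 3 (pledges 0, payoff 130): pledging 40 → total 140, payoff 90. No gain.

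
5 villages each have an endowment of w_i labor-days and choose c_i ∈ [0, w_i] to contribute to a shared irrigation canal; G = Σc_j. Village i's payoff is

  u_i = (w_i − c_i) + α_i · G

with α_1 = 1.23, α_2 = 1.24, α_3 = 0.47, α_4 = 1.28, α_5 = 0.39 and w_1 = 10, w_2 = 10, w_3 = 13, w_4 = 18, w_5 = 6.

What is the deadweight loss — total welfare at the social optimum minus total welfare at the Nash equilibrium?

∂u_i/∂c_i = α_i − 1, so village i contributes w_i if α_i > 1, else 0.
α_i > 1 for i ∈ {1, 2, 4}; NE contributions (10, 10, 0, 18, 0), G = 38.
W^NE = Σw_i − G^NE + (Σα_i)·G^NE = 57 + 3.61·38 = 194.18.
Planner: ∂(Σu_j)/∂c_i = Σα_j − 1 = 3.61 > 0, so everyone contributes w_i; G^SO = 57, W^SO = 57 + 3.61·57 = 262.77.
Deadweight loss = 68.59.

68.59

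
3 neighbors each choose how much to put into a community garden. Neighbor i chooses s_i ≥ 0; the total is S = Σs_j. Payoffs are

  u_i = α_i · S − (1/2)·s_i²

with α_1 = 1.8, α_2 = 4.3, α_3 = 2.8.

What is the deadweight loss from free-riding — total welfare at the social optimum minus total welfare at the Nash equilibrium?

Neighbor i's FOC: ∂u_i/∂s_i = α_i − s_i = 0, so s_i* = α_i.
NE contributions = (1.8, 4.3, 2.8); S = 8.9.
W^NE = (Σα)·S − ½Σα_i² = 8.9² − ½·29.57 = 64.425.
Planner sets s_i = Σα_j = 8.9 for every i, so S^SO = 3·8.9 = 26.7.
W^SO = (Σα)·S^SO − ½·3·(Σα)² = (3/2)·8.9² = 118.815.
Deadweight loss = W^SO − W^NE = 54.39.

54.39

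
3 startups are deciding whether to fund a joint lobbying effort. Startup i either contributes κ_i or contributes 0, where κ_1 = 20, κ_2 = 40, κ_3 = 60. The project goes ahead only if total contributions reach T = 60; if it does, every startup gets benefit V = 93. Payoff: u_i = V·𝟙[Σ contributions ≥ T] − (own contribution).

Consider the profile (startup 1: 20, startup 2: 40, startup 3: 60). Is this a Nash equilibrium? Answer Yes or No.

Total = 120 ≥ 60: provided.
Startup 1 (pledges 20, payoff 73): dropping to 0 → total 100, payoff 93. Profitable deviation.

No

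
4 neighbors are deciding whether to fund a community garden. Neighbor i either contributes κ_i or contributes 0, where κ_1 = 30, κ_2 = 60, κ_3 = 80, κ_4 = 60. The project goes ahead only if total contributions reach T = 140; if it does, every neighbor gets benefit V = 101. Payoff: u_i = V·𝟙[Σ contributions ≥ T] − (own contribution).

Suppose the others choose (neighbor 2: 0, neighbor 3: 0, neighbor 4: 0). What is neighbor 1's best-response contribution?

0

Others' total = 0. Even contributing 30 gives 30 < 140: no benefit either way.
Best response: 0.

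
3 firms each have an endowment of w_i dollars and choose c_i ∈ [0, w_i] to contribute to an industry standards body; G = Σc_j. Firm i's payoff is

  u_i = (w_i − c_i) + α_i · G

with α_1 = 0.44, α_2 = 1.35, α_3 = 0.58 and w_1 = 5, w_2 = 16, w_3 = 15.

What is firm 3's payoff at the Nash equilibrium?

24.28

∂u_i/∂c_i = α_i − 1, so firm i contributes w_i if α_i > 1, else 0.
α_i > 1 for i ∈ {2}; NE contributions (0, 16, 0), G = 16.
u_3 = (15 − 0) + 0.58·16 = 24.28.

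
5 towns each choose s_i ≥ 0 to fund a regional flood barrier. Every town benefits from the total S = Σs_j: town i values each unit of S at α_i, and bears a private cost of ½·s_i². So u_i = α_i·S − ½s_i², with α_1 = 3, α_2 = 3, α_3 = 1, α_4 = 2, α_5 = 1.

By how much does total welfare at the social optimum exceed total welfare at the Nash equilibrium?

162

Town i's FOC: ∂u_i/∂s_i = α_i − s_i = 0, so s_i* = α_i.
NE contributions = (3, 3, 1, 2, 1); S = 10.
W^NE = (Σα)·S − ½Σα_i² = 10² − ½·24 = 88.
Planner sets s_i = Σα_j = 10 for every i, so S^SO = 5·10 = 50.
W^SO = (Σα)·S^SO − ½·5·(Σα)² = (5/2)·10² = 250.
Deadweight loss = W^SO − W^NE = 162.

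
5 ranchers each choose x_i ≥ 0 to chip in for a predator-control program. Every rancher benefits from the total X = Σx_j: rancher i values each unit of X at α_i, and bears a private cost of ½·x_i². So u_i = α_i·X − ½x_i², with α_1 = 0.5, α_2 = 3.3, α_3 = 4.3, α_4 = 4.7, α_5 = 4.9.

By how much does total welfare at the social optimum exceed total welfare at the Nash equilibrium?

Rancher i's FOC: ∂u_i/∂x_i = α_i − x_i = 0, so x_i* = α_i.
NE contributions = (0.5, 3.3, 4.3, 4.7, 4.9); X = 17.7.
W^NE = (Σα)·X − ½Σα_i² = 17.7² − ½·75.73 = 275.425.
Planner sets x_i = Σα_j = 17.7 for every i, so X^SO = 5·17.7 = 88.5.
W^SO = (Σα)·X^SO − ½·5·(Σα)² = (5/2)·17.7² = 783.225.
Deadweight loss = W^SO − W^NE = 507.8.

507.8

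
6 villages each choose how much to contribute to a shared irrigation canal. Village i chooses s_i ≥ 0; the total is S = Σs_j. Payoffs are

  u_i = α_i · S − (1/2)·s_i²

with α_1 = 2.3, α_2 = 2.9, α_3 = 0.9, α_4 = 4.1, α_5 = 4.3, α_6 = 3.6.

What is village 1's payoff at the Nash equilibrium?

38.985

Village i's FOC: ∂u_i/∂s_i = α_i − s_i = 0, so s_i* = α_i.
NE contributions = (2.3, 2.9, 0.9, 4.1, 4.3, 3.6); S = 18.1.
u_1 = α_1·S − ½·(s_1)² = 2.3·18.1 − ½·2.3² = 38.985.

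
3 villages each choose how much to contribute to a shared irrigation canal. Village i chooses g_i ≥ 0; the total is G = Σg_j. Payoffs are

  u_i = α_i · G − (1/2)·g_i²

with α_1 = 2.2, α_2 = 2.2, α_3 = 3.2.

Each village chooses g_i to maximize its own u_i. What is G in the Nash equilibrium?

Village i's FOC: ∂u_i/∂g_i = α_i − g_i = 0, so g_i* = α_i.
NE contributions = (2.2, 2.2, 3.2); G = 7.6.

7.6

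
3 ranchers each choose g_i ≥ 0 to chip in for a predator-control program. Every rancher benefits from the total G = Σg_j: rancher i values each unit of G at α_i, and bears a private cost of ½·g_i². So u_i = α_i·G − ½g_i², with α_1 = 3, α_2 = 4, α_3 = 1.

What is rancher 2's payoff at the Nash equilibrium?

Rancher i's FOC: ∂u_i/∂g_i = α_i − g_i = 0, so g_i* = α_i.
NE contributions = (3, 4, 1); G = 8.
u_2 = α_2·G − ½·(g_2)² = 4·8 − ½·4² = 24.

24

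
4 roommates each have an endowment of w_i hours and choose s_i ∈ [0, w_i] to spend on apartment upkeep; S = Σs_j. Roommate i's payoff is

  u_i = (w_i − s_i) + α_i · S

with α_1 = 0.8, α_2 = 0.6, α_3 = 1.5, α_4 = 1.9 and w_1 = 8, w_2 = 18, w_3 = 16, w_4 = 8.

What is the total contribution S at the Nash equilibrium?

24

∂u_i/∂s_i = α_i − 1, so roommate i contributes w_i if α_i > 1, else 0.
α_i > 1 for i ∈ {3, 4}; NE contributions (0, 0, 16, 8), S = 24.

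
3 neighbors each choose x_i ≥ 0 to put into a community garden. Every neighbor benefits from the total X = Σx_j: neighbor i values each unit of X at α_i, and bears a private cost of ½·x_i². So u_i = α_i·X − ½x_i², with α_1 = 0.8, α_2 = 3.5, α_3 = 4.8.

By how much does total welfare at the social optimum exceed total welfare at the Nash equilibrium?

59.37

Neighbor i's FOC: ∂u_i/∂x_i = α_i − x_i = 0, so x_i* = α_i.
NE contributions = (0.8, 3.5, 4.8); X = 9.1.
W^NE = (Σα)·X − ½Σα_i² = 9.1² − ½·35.93 = 64.845.
Planner sets x_i = Σα_j = 9.1 for every i, so X^SO = 3·9.1 = 27.3.
W^SO = (Σα)·X^SO − ½·3·(Σα)² = (3/2)·9.1² = 124.215.
Deadweight loss = W^SO − W^NE = 59.37.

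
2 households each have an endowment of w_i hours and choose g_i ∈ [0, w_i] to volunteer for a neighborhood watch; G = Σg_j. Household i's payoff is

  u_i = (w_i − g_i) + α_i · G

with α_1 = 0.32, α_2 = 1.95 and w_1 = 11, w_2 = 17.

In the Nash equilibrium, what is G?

∂u_i/∂g_i = α_i − 1, so household i contributes w_i if α_i > 1, else 0.
α_i > 1 for i ∈ {2}; NE contributions (0, 17), G = 17.

17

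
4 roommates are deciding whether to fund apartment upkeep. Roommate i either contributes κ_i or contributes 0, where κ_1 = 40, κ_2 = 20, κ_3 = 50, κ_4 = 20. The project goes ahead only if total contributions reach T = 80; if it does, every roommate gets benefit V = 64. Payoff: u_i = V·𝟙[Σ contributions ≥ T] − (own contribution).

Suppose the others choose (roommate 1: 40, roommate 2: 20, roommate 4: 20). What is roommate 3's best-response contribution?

Others' total = 80 ≥ 80; contributing adds cost 50 for no extra benefit.
Best response: 0.

0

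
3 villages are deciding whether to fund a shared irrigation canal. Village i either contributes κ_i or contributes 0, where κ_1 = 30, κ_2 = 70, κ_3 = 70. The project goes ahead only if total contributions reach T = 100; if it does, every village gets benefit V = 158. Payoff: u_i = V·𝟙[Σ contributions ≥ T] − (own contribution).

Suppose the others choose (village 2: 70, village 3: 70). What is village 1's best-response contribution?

Others' total = 140 ≥ 100; contributing adds cost 30 for no extra benefit.
Best response: 0.

0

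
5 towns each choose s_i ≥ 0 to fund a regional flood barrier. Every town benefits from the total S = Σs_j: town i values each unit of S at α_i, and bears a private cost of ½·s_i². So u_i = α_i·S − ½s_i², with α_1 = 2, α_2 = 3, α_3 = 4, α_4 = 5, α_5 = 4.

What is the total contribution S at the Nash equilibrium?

Town i's FOC: ∂u_i/∂s_i = α_i − s_i = 0, so s_i* = α_i.
NE contributions = (2, 3, 4, 5, 4); S = 18.

18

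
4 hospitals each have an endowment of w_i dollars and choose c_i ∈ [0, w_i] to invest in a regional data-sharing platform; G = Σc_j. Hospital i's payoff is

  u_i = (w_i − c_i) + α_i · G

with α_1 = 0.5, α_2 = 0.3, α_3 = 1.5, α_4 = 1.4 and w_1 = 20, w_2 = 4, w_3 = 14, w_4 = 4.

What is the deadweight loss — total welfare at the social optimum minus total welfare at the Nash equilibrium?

64.8

∂u_i/∂c_i = α_i − 1, so hospital i contributes w_i if α_i > 1, else 0.
α_i > 1 for i ∈ {3, 4}; NE contributions (0, 0, 14, 4), G = 18.
W^NE = Σw_i − G^NE + (Σα_i)·G^NE = 42 + 2.7·18 = 90.6.
Planner: ∂(Σu_j)/∂c_i = Σα_j − 1 = 2.7 > 0, so everyone contributes w_i; G^SO = 42, W^SO = 42 + 2.7·42 = 155.4.
Deadweight loss = 64.8.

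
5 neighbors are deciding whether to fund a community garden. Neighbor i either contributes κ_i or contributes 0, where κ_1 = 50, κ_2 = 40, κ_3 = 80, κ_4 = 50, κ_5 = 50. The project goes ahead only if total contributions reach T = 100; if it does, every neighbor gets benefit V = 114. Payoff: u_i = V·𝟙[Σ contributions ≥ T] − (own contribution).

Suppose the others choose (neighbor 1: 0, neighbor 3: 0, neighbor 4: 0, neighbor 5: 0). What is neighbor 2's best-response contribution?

0

Others' total = 0. Even contributing 40 gives 40 < 100: no benefit either way.
Best response: 0.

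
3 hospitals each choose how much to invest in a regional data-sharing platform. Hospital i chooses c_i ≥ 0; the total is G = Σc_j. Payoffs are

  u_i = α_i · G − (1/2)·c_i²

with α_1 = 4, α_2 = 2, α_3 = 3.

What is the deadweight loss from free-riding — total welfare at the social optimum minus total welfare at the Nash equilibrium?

55

Hospital i's FOC: ∂u_i/∂c_i = α_i − c_i = 0, so c_i* = α_i.
NE contributions = (4, 2, 3); G = 9.
W^NE = (Σα)·G − ½Σα_i² = 9² − ½·29 = 66.5.
Planner sets c_i = Σα_j = 9 for every i, so G^SO = 3·9 = 27.
W^SO = (Σα)·G^SO − ½·3·(Σα)² = (3/2)·9² = 121.5.
Deadweight loss = W^SO − W^NE = 55.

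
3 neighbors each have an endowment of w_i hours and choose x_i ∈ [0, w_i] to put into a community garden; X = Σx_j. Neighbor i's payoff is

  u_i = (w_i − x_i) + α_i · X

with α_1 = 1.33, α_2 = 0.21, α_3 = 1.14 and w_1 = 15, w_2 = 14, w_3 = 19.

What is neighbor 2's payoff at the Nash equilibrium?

∂u_i/∂x_i = α_i − 1, so neighbor i contributes w_i if α_i > 1, else 0.
α_i > 1 for i ∈ {1, 3}; NE contributions (15, 0, 19), X = 34.
u_2 = (14 − 0) + 0.21·34 = 21.14.

21.14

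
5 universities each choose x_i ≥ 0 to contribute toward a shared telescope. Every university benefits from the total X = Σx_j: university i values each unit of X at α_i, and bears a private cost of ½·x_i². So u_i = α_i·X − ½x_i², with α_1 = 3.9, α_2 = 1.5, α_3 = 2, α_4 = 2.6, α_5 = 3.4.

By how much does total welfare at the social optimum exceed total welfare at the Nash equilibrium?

University i's FOC: ∂u_i/∂x_i = α_i − x_i = 0, so x_i* = α_i.
NE contributions = (3.9, 1.5, 2, 2.6, 3.4); X = 13.4.
W^NE = (Σα)·X − ½Σα_i² = 13.4² − ½·39.78 = 159.67.
Planner sets x_i = Σα_j = 13.4 for every i, so X^SO = 5·13.4 = 67.
W^SO = (Σα)·X^SO − ½·5·(Σα)² = (5/2)·13.4² = 448.9.
Deadweight loss = W^SO − W^NE = 289.23.

289.23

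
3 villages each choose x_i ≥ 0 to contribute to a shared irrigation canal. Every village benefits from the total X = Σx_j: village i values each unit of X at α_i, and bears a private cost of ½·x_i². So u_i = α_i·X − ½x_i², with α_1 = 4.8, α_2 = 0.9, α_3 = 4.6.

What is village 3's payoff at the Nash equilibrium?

36.8

Village i's FOC: ∂u_i/∂x_i = α_i − x_i = 0, so x_i* = α_i.
NE contributions = (4.8, 0.9, 4.6); X = 10.3.
u_3 = α_3·X − ½·(x_3)² = 4.6·10.3 − ½·4.6² = 36.8.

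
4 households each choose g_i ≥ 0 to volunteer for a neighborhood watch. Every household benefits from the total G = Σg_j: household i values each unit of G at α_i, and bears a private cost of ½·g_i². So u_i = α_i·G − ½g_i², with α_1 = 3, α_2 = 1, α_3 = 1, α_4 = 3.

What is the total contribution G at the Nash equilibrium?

Household i's FOC: ∂u_i/∂g_i = α_i − g_i = 0, so g_i* = α_i.
NE contributions = (3, 1, 1, 3); G = 8.

8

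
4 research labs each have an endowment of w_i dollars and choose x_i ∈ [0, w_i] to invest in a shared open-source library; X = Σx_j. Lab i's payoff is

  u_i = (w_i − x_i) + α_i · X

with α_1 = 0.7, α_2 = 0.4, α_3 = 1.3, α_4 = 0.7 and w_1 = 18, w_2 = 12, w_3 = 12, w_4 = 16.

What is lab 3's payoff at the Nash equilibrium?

15.6

∂u_i/∂x_i = α_i − 1, so lab i contributes w_i if α_i > 1, else 0.
α_i > 1 for i ∈ {3}; NE contributions (0, 0, 12, 0), X = 12.
u_3 = (12 − 12) + 1.3·12 = 15.6.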